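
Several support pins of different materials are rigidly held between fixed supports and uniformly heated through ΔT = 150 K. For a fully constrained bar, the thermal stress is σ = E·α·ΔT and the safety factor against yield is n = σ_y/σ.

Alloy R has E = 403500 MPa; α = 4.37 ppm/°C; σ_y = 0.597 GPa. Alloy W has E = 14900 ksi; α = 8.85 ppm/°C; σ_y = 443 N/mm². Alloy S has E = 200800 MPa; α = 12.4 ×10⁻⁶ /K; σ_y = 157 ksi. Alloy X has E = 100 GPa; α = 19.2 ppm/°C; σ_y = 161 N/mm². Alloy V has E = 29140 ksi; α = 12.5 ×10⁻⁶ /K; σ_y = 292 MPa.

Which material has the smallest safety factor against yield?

With everything in SI (GPa, ×10⁻⁶/K, MPa):
  alloy R: E = 403.5, α = 4.37, σ_y = 597.0 → σ = 264 MPa, n = 2.26
  alloy W: E = 102.7, α = 8.85, σ_y = 443.0 → σ = 136 MPa, n = 3.25
  alloy S: E = 200.8, α = 12.4, σ_y = 1082 → σ = 373 MPa, n = 2.90
  alloy X: E = 100.0, α = 19.2, σ_y = 161.0 → σ = 288 MPa, n = 0.559
  alloy V: E = 200.9, α = 12.5, σ_y = 292.0 → σ = 377 MPa, n = 0.775
Smallest n: alloy X with n = 0.559.

alloy X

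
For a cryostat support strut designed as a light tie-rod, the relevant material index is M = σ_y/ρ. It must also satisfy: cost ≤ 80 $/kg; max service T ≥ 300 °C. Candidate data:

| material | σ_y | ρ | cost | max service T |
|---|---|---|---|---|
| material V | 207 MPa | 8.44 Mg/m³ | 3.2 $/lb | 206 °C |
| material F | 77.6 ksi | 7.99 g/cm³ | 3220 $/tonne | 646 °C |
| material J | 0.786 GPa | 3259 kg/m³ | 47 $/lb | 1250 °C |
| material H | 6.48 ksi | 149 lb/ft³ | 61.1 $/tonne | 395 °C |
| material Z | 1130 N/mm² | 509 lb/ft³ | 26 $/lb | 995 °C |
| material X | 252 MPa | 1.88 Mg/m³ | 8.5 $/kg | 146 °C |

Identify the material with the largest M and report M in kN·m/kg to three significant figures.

material Z, M = 139 kN·m/kg

Screen on constraints: cost ≤ 80 $/kg; max service T ≥ 300 °C. Survivors: material F, material H, material Z.
Normalizing units and computing the index:
  material F: σ_y = 535.0 MPa, ρ = 7990 kg/m³
  material H: σ_y = 44.68 MPa, ρ = 2387 kg/m³
  material Z: σ_y = 1130 MPa, ρ = 8153 kg/m³
  material Z: M = 139 kN·m/kg
  material F: M = 67.0 kN·m/kg
  material H: M = 18.7 kN·m/kg
Highest index: material Z.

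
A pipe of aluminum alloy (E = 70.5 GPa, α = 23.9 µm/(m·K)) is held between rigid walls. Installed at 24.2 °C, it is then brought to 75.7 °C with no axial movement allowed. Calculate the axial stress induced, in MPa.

ΔT = 51.50 K. Constrained thermal stress σ = E·α·ΔT = 70.50×10³ MPa × 23.9×10⁻⁶ × 51.50 = 86.8 MPa (compressive).

86.8 MPa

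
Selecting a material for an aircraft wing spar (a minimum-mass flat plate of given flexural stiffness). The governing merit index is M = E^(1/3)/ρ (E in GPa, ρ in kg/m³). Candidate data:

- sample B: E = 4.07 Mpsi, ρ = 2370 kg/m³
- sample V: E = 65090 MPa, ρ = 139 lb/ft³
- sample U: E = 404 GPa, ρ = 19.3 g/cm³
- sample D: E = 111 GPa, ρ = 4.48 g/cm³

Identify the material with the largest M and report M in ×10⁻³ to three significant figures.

sample V, M = 1.81×10⁻³

Convert each candidate to consistent units, then evaluate M:
  sample B: E = 28.06 GPa, ρ = 2370 kg/m³
  sample V: E = 65.09 GPa, ρ = 2227 kg/m³
  sample U: E = 404.0 GPa, ρ = 19300 kg/m³
  sample D: E = 111.0 GPa, ρ = 4480 kg/m³
  sample V: M = 1.81×10⁻³
  sample B: M = 1.28×10⁻³
  sample D: M = 1.07×10⁻³
  sample U: M = 0.383×10⁻³
Highest index: sample V.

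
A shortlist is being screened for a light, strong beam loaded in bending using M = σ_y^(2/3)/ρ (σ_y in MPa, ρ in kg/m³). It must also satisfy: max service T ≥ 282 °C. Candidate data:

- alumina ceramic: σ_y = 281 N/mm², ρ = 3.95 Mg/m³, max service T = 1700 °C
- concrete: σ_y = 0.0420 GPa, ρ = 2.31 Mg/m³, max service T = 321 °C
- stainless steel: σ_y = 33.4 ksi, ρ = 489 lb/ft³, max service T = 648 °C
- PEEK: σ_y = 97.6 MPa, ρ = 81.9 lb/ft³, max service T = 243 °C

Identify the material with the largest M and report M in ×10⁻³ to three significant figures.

alumina ceramic, M = 10.9×10⁻³

Screen on constraints: max service T ≥ 282 °C. Survivors: alumina ceramic, concrete, stainless steel.
Convert each candidate to consistent units, then evaluate M:
  alumina ceramic: σ_y = 281.0 MPa, ρ = 3950 kg/m³
  concrete: σ_y = 42.00 MPa, ρ = 2310 kg/m³
  stainless steel: σ_y = 230.3 MPa, ρ = 7833 kg/m³
  alumina ceramic: M = 10.9×10⁻³
  concrete: M = 5.23×10⁻³
  stainless steel: M = 4.80×10⁻³
Alumina ceramic has the largest M.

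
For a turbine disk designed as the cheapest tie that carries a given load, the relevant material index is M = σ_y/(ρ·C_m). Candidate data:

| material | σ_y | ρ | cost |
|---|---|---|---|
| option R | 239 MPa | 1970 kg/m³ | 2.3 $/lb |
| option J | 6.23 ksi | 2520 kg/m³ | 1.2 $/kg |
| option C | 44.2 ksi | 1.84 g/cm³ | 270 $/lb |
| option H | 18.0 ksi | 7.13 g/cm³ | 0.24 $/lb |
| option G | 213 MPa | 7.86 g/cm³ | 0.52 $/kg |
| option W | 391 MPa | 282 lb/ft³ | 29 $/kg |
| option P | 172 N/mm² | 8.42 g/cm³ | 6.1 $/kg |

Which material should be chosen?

In SI units:
  option R: σ_y = 239.0 MPa, ρ = 1970 kg/m³, cost = 5.071 $/kg
  option J: σ_y = 42.95 MPa, ρ = 2520 kg/m³, cost = 1.200 $/kg
  option C: σ_y = 304.7 MPa, ρ = 1840 kg/m³, cost = 595.2 $/kg
  option H: σ_y = 124.1 MPa, ρ = 7130 kg/m³, cost = 0.5291 $/kg
  option G: σ_y = 213.0 MPa, ρ = 7860 kg/m³, cost = 0.5200 $/kg
  option W: σ_y = 391.0 MPa, ρ = 4517 kg/m³, cost = 29.00 $/kg
  option P: σ_y = 172.0 MPa, ρ = 8420 kg/m³, cost = 6.100 $/kg
  option G: M = 52.1 kN·m per $
  option H: M = 32.9 kN·m per $
  option R: M = 23.9 kN·m per $
  option J: M = 14.2 kN·m per $
  option P: M = 3.35 kN·m per $
  option W: M = 2.98 kN·m per $
  option C: M = 0.278 kN·m per $
Option G ranks first.

option G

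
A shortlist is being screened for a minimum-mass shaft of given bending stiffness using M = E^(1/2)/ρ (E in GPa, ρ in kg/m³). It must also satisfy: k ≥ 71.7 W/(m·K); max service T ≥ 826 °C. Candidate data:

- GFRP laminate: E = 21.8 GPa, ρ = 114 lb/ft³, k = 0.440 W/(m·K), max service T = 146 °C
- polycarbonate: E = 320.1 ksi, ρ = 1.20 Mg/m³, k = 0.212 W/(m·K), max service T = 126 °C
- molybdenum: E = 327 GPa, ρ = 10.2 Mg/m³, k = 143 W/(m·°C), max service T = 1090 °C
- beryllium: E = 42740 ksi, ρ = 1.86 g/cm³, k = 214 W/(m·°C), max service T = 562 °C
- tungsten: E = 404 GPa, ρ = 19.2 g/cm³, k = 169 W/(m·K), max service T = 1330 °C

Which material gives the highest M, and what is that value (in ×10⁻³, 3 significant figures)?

molybdenum, M = 1.77×10⁻³

Screen on constraints: k ≥ 71.7 W/(m·K); max service T ≥ 826 °C. Survivors: molybdenum, tungsten.
Normalizing units and computing the index:
  molybdenum: E = 327.0 GPa, ρ = 10200 kg/m³
  tungsten: E = 404.0 GPa, ρ = 19200 kg/m³
  molybdenum: M = 1.77×10⁻³
  tungsten: M = 1.05×10⁻³
Highest index: molybdenum.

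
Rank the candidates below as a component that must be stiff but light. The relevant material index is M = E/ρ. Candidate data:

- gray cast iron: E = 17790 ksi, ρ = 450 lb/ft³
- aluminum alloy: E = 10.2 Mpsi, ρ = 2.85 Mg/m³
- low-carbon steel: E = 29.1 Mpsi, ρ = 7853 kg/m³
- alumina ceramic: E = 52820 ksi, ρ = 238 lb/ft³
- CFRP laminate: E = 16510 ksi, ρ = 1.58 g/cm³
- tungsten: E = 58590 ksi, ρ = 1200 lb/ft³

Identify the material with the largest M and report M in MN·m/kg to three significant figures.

Putting every candidate on a common basis:
  gray cast iron: E = 122.7 GPa, ρ = 7208 kg/m³
  aluminum alloy: E = 70.33 GPa, ρ = 2850 kg/m³
  low-carbon steel: E = 200.6 GPa, ρ = 7853 kg/m³
  alumina ceramic: E = 364.2 GPa, ρ = 3812 kg/m³
  CFRP laminate: E = 113.8 GPa, ρ = 1580 kg/m³
  tungsten: E = 404.0 GPa, ρ = 19220 kg/m³
  alumina ceramic: M = 95.5 MN·m/kg
  CFRP laminate: M = 72.0 MN·m/kg
  low-carbon steel: M = 25.5 MN·m/kg
  aluminum alloy: M = 24.7 MN·m/kg
  tungsten: M = 21.0 MN·m/kg
  gray cast iron: M = 17.0 MN·m/kg
Alumina ceramic ranks first.

alumina ceramic, M = 95.5 MN·m/kg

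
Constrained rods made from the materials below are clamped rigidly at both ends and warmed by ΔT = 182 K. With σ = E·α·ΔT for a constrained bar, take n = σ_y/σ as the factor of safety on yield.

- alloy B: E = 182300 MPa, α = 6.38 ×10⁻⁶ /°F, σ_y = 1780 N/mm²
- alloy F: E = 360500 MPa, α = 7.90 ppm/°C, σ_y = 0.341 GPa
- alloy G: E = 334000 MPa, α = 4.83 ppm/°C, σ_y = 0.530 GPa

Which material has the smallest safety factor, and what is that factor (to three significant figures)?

alloy F, n = 0.658

In consistent units (E in GPa, α in ×10⁻⁶/K, σ_y in MPa):
  alloy B: E = 182.3, α = 11.5, σ_y = 1780 → σ = 381 MPa, n = 4.67
  alloy F: E = 360.5, α = 7.90, σ_y = 341.0 → σ = 518 MPa, n = 0.658
  alloy G: E = 334.0, α = 4.83, σ_y = 530.0 → σ = 294 MPa, n = 1.81
Alloy F has the lowest safety factor, n = 0.658.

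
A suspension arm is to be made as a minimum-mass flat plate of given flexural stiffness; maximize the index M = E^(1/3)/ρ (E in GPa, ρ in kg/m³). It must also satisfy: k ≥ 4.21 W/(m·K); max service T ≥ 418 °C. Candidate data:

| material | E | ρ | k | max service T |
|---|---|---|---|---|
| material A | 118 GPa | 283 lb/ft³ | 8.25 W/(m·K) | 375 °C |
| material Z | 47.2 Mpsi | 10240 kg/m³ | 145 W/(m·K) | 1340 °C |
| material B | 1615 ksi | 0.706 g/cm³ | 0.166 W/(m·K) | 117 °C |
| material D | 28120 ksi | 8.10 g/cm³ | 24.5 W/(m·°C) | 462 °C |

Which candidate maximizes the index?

material D

Screen on constraints: k ≥ 4.21 W/(m·K); max service T ≥ 418 °C. Survivors: material Z, material D.
After converting to SI:
  material Z: E = 325.4 GPa, ρ = 10240 kg/m³
  material D: E = 193.9 GPa, ρ = 8100 kg/m³
  material D: M = 0.715×10⁻³
  material Z: M = 0.672×10⁻³
Highest index: material D.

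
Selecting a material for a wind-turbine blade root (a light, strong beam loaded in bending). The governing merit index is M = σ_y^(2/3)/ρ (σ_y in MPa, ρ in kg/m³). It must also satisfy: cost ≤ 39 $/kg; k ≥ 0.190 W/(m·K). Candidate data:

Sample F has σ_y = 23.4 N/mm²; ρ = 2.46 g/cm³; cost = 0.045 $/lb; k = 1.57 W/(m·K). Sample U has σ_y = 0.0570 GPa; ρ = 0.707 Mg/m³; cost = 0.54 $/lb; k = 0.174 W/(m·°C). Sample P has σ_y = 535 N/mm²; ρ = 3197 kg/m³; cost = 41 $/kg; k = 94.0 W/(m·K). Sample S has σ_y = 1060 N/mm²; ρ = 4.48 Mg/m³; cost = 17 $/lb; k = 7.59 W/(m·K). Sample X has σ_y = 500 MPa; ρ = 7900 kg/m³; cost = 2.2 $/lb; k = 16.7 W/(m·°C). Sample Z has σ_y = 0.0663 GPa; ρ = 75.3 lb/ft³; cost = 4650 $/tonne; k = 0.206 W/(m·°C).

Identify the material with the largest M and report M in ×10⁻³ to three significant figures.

Screen on constraints: cost ≤ 39 $/kg; k ≥ 0.190 W/(m·K). Survivors: sample F, sample S, sample X, sample Z.
In SI units:
  sample F: σ_y = 23.40 MPa, ρ = 2460 kg/m³
  sample S: σ_y = 1060 MPa, ρ = 4480 kg/m³
  sample X: σ_y = 500.0 MPa, ρ = 7900 kg/m³
  sample Z: σ_y = 66.30 MPa, ρ = 1206 kg/m³
  sample S: M = 23.2×10⁻³
  sample Z: M = 13.6×10⁻³
  sample X: M = 7.97×10⁻³
  sample F: M = 3.33×10⁻³
Sample S ranks first.

sample S, M = 23.2×10⁻³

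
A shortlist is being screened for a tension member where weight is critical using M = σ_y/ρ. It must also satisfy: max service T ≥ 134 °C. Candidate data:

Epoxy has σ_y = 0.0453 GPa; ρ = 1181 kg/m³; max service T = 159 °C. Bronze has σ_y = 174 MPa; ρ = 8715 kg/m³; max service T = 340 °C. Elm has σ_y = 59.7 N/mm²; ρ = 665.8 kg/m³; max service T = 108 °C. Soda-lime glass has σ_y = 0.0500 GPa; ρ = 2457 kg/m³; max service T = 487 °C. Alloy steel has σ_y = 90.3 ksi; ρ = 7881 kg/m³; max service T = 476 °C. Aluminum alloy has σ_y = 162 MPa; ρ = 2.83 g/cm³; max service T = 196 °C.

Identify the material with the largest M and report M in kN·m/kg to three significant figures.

Screen on constraints: max service T ≥ 134 °C. Survivors: epoxy, bronze, soda-lime glass, alloy steel, aluminum alloy.
Putting every candidate on a common basis:
  epoxy: σ_y = 45.30 MPa, ρ = 1181 kg/m³
  bronze: σ_y = 174.0 MPa, ρ = 8715 kg/m³
  soda-lime glass: σ_y = 50.00 MPa, ρ = 2457 kg/m³
  alloy steel: σ_y = 622.6 MPa, ρ = 7881 kg/m³
  aluminum alloy: σ_y = 162.0 MPa, ρ = 2830 kg/m³
  alloy steel: M = 79.0 kN·m/kg
  aluminum alloy: M = 57.2 kN·m/kg
  epoxy: M = 38.4 kN·m/kg
  soda-lime glass: M = 20.4 kN·m/kg
  bronze: M = 20.0 kN·m/kg
Alloy steel has the largest M.

alloy steel, M = 79.0 kN·m/kg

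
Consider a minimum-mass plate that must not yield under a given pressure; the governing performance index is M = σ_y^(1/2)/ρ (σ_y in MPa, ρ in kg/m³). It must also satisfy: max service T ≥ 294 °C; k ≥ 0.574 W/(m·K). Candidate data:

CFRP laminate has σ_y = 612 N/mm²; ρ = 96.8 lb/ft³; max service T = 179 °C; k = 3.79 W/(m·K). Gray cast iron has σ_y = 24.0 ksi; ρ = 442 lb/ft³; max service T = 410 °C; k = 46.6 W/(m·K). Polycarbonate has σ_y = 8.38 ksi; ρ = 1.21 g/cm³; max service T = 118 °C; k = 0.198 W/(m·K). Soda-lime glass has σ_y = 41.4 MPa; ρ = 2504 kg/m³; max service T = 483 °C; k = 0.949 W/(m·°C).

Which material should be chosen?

soda-lime glass

Screen on constraints: max service T ≥ 294 °C; k ≥ 0.574 W/(m·K). Survivors: gray cast iron, soda-lime glass.
After converting to SI:
  gray cast iron: σ_y = 165.5 MPa, ρ = 7080 kg/m³
  soda-lime glass: σ_y = 41.40 MPa, ρ = 2504 kg/m³
  soda-lime glass: M = 2.57×10⁻³
  gray cast iron: M = 1.82×10⁻³
Highest index: soda-lime glass.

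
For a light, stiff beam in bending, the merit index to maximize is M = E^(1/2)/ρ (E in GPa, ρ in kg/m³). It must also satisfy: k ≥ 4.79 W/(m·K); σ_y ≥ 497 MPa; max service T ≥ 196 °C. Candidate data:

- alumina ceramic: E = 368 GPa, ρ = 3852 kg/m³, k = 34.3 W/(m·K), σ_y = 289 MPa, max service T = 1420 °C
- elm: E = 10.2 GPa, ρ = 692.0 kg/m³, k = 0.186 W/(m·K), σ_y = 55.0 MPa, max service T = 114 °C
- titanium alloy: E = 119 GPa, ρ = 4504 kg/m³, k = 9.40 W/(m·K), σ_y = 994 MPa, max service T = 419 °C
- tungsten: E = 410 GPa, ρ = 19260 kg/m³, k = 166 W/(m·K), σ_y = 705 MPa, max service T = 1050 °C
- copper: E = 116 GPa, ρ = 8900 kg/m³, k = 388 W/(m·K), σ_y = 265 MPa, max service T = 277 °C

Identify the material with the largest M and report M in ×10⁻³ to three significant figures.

titanium alloy, M = 2.42×10⁻³

Screen on constraints: k ≥ 4.79 W/(m·K); σ_y ≥ 497 MPa; max service T ≥ 196 °C. Survivors: titanium alloy, tungsten.
Computing M directly (units already consistent):
  titanium alloy: M = 2.42×10⁻³
  tungsten: M = 1.05×10⁻³
Highest index: titanium alloy.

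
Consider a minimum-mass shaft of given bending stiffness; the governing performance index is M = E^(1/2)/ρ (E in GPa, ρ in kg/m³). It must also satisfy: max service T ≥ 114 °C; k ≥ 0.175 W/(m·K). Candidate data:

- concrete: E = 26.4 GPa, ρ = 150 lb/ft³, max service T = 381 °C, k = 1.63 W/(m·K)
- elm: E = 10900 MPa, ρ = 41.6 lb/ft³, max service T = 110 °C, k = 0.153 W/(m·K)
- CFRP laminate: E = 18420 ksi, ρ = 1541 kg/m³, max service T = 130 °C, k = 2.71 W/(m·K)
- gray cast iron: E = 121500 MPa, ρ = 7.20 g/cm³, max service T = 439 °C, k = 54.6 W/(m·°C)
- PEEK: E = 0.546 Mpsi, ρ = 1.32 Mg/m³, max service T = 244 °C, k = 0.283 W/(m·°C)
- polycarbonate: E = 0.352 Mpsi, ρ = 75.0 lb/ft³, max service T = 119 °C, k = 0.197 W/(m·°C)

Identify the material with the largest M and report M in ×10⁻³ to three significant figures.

CFRP laminate, M = 7.31×10⁻³

Screen on constraints: max service T ≥ 114 °C; k ≥ 0.175 W/(m·K). Survivors: concrete, CFRP laminate, gray cast iron, PEEK, polycarbonate.
Convert each candidate to consistent units, then evaluate M:
  concrete: E = 26.40 GPa, ρ = 2403 kg/m³
  CFRP laminate: E = 127.0 GPa, ρ = 1541 kg/m³
  gray cast iron: E = 121.5 GPa, ρ = 7200 kg/m³
  PEEK: E = 3.765 GPa, ρ = 1320 kg/m³
  polycarbonate: E = 2.427 GPa, ρ = 1201 kg/m³
  CFRP laminate: M = 7.31×10⁻³
  concrete: M = 2.14×10⁻³
  gray cast iron: M = 1.53×10⁻³
  PEEK: M = 1.47×10⁻³
  polycarbonate: M = 1.30×10⁻³
The maximum is for CFRP laminate.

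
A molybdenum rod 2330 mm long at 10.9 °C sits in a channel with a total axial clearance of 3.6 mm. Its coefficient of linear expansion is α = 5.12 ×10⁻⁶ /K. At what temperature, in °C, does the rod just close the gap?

α·L₀·ΔT = 3.6 mm ⇒ ΔT = 3.6 / (5.12×10⁻⁶ × 2330.0) = 301.8 K.
T = 10.9 + 301.8 = 312.7 °C.

313 °C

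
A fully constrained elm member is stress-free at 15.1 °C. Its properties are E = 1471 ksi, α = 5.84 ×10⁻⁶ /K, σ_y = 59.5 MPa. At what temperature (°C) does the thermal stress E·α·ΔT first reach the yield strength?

E = 1471 ksi = 10.14 GPa.
E·α·ΔT = 59.50 MPa ⇒ ΔT = 59.50 / (10.14×10³ × 5.84×10⁻⁶) = 1005 K.
T = 15.1 + 1005 = 1020 °C.

1020 °C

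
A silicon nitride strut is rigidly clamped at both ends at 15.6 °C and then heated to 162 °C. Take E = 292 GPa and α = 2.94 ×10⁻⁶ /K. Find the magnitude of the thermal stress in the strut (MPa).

126 MPa

ΔT = 146.4 K. Constrained thermal stress σ = E·α·ΔT = 292.0×10³ MPa × 2.94×10⁻⁶ × 146.4 = 126 MPa (compressive).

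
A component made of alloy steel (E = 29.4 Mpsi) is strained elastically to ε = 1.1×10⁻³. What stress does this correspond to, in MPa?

E = 29.4 Mpsi = 202.7 GPa.
σ = E·ε = 202700 MPa × 1.1×10⁻³ = 223 MPa.

223 MPa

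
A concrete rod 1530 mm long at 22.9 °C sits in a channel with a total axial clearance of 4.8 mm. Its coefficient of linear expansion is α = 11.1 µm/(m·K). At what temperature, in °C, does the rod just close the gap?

306 °C

α·L₀·ΔT = 4.8 mm ⇒ ΔT = 4.8 / (11.1×10⁻⁶ × 1530.0) = 282.6 K.
T = 22.9 + 282.6 = 305.5 °C.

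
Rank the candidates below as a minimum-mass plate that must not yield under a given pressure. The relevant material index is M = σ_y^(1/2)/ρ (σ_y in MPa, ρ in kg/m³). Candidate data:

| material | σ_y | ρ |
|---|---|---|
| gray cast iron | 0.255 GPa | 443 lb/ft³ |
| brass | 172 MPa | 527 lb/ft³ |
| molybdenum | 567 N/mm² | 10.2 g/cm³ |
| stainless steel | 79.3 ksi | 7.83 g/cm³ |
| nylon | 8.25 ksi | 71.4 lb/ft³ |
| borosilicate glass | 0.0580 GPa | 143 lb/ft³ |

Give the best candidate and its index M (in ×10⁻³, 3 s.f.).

nylon, M = 6.59×10⁻³

Normalizing units and computing the index:
  gray cast iron: σ_y = 255.0 MPa, ρ = 7096 kg/m³
  brass: σ_y = 172.0 MPa, ρ = 8442 kg/m³
  molybdenum: σ_y = 567.0 MPa, ρ = 10200 kg/m³
  stainless steel: σ_y = 546.8 MPa, ρ = 7830 kg/m³
  nylon: σ_y = 56.88 MPa, ρ = 1144 kg/m³
  borosilicate glass: σ_y = 58.00 MPa, ρ = 2291 kg/m³
  nylon: M = 6.59×10⁻³
  borosilicate glass: M = 3.32×10⁻³
  stainless steel: M = 2.99×10⁻³
  molybdenum: M = 2.33×10⁻³
  gray cast iron: M = 2.25×10⁻³
  brass: M = 1.55×10⁻³
Highest index: nylon.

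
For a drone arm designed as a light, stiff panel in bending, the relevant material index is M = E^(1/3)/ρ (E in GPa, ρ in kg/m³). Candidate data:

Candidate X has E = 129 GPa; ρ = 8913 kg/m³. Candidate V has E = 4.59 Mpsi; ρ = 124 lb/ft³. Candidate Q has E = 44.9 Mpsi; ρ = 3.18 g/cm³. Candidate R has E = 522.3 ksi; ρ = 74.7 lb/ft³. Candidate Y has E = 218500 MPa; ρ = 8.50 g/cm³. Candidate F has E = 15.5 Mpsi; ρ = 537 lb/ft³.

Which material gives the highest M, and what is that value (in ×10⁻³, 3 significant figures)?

Putting every candidate on a common basis:
  candidate X: E = 129.0 GPa, ρ = 8913 kg/m³
  candidate V: E = 31.65 GPa, ρ = 1986 kg/m³
  candidate Q: E = 309.6 GPa, ρ = 3180 kg/m³
  candidate R: E = 3.601 GPa, ρ = 1197 kg/m³
  candidate Y: E = 218.5 GPa, ρ = 8500 kg/m³
  candidate F: E = 106.9 GPa, ρ = 8602 kg/m³
  candidate Q: M = 2.13×10⁻³
  candidate V: M = 1.59×10⁻³
  candidate R: M = 1.28×10⁻³
  candidate Y: M = 0.709×10⁻³
  candidate X: M = 0.567×10⁻³
  candidate F: M = 0.552×10⁻³
Candidate Q has the largest M.

candidate Q, M = 2.13×10⁻³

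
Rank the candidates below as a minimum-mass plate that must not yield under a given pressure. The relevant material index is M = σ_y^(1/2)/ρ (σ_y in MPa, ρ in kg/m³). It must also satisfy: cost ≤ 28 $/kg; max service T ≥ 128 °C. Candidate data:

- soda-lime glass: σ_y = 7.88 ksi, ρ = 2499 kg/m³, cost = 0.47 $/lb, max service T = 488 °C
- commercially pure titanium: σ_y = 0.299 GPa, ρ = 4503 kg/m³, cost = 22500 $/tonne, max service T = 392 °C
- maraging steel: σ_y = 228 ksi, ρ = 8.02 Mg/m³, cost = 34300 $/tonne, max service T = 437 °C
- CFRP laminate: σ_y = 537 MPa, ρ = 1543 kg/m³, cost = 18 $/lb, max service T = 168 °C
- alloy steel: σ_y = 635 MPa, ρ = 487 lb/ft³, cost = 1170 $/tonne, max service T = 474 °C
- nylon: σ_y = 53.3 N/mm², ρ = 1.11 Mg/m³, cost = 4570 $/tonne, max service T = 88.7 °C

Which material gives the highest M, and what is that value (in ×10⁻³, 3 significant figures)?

Screen on constraints: cost ≤ 28 $/kg; max service T ≥ 128 °C. Survivors: soda-lime glass, commercially pure titanium, alloy steel.
After converting to SI:
  soda-lime glass: σ_y = 54.33 MPa, ρ = 2499 kg/m³
  commercially pure titanium: σ_y = 299.0 MPa, ρ = 4503 kg/m³
  alloy steel: σ_y = 635.0 MPa, ρ = 7801 kg/m³
  commercially pure titanium: M = 3.84×10⁻³
  alloy steel: M = 3.23×10⁻³
  soda-lime glass: M = 2.95×10⁻³
Highest index: commercially pure titanium.

commercially pure titanium, M = 3.84×10⁻³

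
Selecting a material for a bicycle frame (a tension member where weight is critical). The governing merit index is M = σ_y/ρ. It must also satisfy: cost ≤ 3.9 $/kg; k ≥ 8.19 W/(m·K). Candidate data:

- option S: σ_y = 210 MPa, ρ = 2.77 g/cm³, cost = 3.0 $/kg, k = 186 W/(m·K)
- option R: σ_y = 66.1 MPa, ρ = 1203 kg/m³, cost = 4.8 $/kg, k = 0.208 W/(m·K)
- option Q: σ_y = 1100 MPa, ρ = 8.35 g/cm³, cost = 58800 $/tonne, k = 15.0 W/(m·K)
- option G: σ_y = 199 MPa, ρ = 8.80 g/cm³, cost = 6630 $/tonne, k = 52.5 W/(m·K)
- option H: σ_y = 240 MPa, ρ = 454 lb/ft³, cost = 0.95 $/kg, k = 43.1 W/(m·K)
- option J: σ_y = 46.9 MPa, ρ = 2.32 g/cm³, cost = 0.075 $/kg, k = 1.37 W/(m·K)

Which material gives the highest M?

Screen on constraints: cost ≤ 3.9 $/kg; k ≥ 8.19 W/(m·K). Survivors: option S, option H.
In SI units:
  option S: σ_y = 210.0 MPa, ρ = 2770 kg/m³
  option H: σ_y = 240.0 MPa, ρ = 7272 kg/m³
  option S: M = 75.8 kN·m/kg
  option H: M = 33.0 kN·m/kg
Highest index: option S.

option S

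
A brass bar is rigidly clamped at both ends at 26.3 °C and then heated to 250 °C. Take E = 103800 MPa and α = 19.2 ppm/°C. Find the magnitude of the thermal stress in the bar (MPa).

E = 103800 MPa = 103.8 GPa.
ΔT = 223.7 K. Constrained thermal stress σ = E·α·ΔT = 103.8×10³ MPa × 19.2×10⁻⁶ × 223.7 = 446 MPa (compressive).

446 MPa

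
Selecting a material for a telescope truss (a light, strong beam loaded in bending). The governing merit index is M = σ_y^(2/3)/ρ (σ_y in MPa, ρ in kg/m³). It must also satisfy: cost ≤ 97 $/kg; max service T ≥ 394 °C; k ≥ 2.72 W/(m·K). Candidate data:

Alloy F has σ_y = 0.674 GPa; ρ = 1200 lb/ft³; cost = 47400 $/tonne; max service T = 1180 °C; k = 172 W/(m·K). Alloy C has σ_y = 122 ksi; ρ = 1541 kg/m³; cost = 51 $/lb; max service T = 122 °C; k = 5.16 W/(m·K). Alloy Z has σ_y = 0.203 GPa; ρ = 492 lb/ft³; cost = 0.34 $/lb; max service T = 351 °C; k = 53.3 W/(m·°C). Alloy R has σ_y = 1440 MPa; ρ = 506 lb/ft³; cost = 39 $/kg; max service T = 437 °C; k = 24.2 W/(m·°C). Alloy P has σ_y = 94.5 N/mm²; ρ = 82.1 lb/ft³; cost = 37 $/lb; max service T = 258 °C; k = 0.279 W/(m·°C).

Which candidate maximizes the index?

Screen on constraints: cost ≤ 97 $/kg; max service T ≥ 394 °C; k ≥ 2.72 W/(m·K). Survivors: alloy F, alloy R.
Normalizing units and computing the index:
  alloy F: σ_y = 674.0 MPa, ρ = 19220 kg/m³
  alloy R: σ_y = 1440 MPa, ρ = 8105 kg/m³
  alloy R: M = 15.7×10⁻³
  alloy F: M = 4.00×10⁻³
Alloy R ranks first.

alloy R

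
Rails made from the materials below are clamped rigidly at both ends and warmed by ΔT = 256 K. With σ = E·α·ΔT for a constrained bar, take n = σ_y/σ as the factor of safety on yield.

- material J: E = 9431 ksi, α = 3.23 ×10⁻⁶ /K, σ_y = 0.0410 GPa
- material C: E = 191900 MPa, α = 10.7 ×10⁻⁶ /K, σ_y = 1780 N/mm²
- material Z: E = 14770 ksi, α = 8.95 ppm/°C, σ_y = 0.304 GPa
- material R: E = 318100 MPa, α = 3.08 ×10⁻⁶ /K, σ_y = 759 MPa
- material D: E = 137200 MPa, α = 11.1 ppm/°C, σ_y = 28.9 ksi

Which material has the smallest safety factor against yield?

material D

Per material, after unit conversion:
  material J: E = 65.02, α = 3.23, σ_y = 41.00 → σ = 53.8 MPa, n = 0.763
  material C: E = 191.9, α = 10.7, σ_y = 1780 → σ = 526 MPa, n = 3.39
  material Z: E = 101.8, α = 8.95, σ_y = 304.0 → σ = 233 MPa, n = 1.30
  material R: E = 318.1, α = 3.08, σ_y = 759.0 → σ = 251 MPa, n = 3.03
  material D: E = 137.2, α = 11.1, σ_y = 199.3 → σ = 390 MPa, n = 0.511
The minimum is material D at n = 0.511.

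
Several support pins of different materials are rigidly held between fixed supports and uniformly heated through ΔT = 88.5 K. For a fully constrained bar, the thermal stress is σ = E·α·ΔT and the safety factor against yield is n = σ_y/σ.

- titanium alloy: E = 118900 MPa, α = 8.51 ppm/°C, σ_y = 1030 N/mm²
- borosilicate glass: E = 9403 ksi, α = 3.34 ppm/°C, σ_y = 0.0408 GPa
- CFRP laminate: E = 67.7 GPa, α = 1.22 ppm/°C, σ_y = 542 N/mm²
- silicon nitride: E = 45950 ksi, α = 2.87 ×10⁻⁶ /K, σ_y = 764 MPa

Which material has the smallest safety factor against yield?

Converting E to GPa, α to ×10⁻⁶/K, σ_y to MPa, then σ and n for each:
  titanium alloy: E = 118.9, α = 8.51, σ_y = 1030 → σ = 89.5 MPa, n = 11.5
  borosilicate glass: E = 64.83, α = 3.34, σ_y = 40.80 → σ = 19.2 MPa, n = 2.13
  CFRP laminate: E = 67.70, α = 1.22, σ_y = 542.0 → σ = 7.31 MPa, n = 74.1
  silicon nitride: E = 316.8, α = 2.87, σ_y = 764.0 → σ = 80.5 MPa, n = 9.49
The minimum is borosilicate glass at n = 2.13.

borosilicate glass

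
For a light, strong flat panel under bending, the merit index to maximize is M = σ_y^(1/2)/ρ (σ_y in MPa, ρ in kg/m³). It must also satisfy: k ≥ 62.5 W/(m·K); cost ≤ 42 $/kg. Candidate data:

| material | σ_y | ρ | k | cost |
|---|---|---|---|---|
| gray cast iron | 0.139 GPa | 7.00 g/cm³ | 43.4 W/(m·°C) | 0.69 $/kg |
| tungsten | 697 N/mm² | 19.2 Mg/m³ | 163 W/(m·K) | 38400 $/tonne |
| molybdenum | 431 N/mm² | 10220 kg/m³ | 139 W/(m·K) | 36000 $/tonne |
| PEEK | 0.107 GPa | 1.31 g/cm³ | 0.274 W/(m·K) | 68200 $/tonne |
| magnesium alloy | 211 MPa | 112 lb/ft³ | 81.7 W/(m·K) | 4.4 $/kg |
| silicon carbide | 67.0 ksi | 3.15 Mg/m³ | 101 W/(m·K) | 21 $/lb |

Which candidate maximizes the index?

magnesium alloy

Screen on constraints: k ≥ 62.5 W/(m·K); cost ≤ 42 $/kg. Survivors: tungsten, molybdenum, magnesium alloy.
Normalizing units and computing the index:
  tungsten: σ_y = 697.0 MPa, ρ = 19200 kg/m³
  molybdenum: σ_y = 431.0 MPa, ρ = 10220 kg/m³
  magnesium alloy: σ_y = 211.0 MPa, ρ = 1794 kg/m³
  magnesium alloy: M = 8.10×10⁻³
  molybdenum: M = 2.03×10⁻³
  tungsten: M = 1.38×10⁻³
Magnesium alloy ranks first.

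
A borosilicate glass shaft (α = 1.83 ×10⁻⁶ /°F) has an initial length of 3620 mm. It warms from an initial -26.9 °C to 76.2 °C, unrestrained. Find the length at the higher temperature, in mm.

Convert α: 1.83×10⁻⁶/°F × (9/5) = 3.29×10⁻⁶/K.
ΔT = 76.2 − (-26.9) = 103.1 K.
ΔL = α·L₀·ΔT = 3.29×10⁻⁶ × 3620 mm × 103.1 K = 1.23 mm.
L = L₀ + ΔL = 3620 + 1.23 = 3621.2 mm.

3621.2 mm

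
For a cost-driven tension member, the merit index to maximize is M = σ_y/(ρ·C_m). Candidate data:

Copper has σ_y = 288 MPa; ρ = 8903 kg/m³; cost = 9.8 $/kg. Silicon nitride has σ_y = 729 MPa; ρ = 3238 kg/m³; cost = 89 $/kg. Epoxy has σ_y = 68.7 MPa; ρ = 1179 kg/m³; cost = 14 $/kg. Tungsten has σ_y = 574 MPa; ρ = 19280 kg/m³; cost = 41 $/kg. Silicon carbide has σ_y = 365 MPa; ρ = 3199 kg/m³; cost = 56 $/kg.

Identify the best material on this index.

epoxy

Per-candidate index values:
  epoxy: M = 4.16 kN·m per $
  copper: M = 3.30 kN·m per $
  silicon nitride: M = 2.53 kN·m per $
  silicon carbide: M = 2.04 kN·m per $
  tungsten: M = 0.726 kN·m per $
The maximum is for epoxy.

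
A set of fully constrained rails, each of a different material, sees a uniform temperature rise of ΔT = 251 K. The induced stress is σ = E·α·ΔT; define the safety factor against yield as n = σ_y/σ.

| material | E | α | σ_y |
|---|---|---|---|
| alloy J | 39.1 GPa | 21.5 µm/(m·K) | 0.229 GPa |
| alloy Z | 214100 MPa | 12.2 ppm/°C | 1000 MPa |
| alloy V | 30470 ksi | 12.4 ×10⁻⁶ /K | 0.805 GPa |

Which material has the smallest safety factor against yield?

In consistent units (E in GPa, α in ×10⁻⁶/K, σ_y in MPa):
  alloy J: E = 39.10, α = 21.5, σ_y = 229.0 → σ = 211 MPa, n = 1.09
  alloy Z: E = 214.1, α = 12.2, σ_y = 1000 → σ = 656 MPa, n = 1.53
  alloy V: E = 210.1, α = 12.4, σ_y = 805.0 → σ = 654 MPa, n = 1.23
Smallest n: alloy J with n = 1.09.

alloy J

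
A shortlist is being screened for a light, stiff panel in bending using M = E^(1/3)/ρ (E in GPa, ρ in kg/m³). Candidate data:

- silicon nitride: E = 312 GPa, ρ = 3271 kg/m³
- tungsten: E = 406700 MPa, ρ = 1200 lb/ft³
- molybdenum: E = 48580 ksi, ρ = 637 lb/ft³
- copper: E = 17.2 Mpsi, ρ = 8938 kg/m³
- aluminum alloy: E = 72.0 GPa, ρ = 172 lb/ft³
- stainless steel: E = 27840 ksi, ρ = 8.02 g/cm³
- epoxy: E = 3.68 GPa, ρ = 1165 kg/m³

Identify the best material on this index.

silicon nitride

In SI units:
  silicon nitride: E = 312.0 GPa, ρ = 3271 kg/m³
  tungsten: E = 406.7 GPa, ρ = 19220 kg/m³
  molybdenum: E = 334.9 GPa, ρ = 10200 kg/m³
  copper: E = 118.6 GPa, ρ = 8938 kg/m³
  aluminum alloy: E = 72.00 GPa, ρ = 2755 kg/m³
  stainless steel: E = 192.0 GPa, ρ = 8020 kg/m³
  epoxy: E = 3.680 GPa, ρ = 1165 kg/m³
  silicon nitride: M = 2.07×10⁻³
  aluminum alloy: M = 1.51×10⁻³
  epoxy: M = 1.33×10⁻³
  stainless steel: M = 0.719×10⁻³
  molybdenum: M = 0.681×10⁻³
  copper: M = 0.550×10⁻³
  tungsten: M = 0.385×10⁻³
The maximum is for silicon nitride.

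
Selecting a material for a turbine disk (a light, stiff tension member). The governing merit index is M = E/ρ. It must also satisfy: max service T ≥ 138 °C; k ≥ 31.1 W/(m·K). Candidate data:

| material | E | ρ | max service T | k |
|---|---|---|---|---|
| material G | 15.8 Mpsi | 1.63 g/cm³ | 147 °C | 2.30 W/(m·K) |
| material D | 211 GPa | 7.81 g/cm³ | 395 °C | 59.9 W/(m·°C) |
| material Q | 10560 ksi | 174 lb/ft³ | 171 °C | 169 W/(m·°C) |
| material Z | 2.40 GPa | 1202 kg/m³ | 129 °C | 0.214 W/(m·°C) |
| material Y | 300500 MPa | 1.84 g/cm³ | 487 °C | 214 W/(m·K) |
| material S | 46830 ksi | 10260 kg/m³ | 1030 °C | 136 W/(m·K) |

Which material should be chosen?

material Y

Screen on constraints: max service T ≥ 138 °C; k ≥ 31.1 W/(m·K). Survivors: material D, material Q, material Y, material S.
In SI units:
  material D: E = 211.0 GPa, ρ = 7810 kg/m³
  material Q: E = 72.81 GPa, ρ = 2787 kg/m³
  material Y: E = 300.5 GPa, ρ = 1840 kg/m³
  material S: E = 322.9 GPa, ρ = 10260 kg/m³
  material Y: M = 163 MN·m/kg
  material S: M = 31.5 MN·m/kg
  material D: M = 27.0 MN·m/kg
  material Q: M = 26.1 MN·m/kg
The maximum is for material Y.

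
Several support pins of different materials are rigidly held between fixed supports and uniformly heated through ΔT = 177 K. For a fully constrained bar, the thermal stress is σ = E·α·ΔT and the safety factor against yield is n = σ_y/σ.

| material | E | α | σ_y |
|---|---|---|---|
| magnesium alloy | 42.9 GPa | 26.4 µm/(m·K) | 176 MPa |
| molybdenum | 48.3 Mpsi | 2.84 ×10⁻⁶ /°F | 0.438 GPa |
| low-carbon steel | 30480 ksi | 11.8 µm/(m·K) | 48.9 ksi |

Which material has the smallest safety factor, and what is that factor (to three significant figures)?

low-carbon steel, n = 0.768

Converting E to GPa, α to ×10⁻⁶/K, σ_y to MPa, then σ and n for each:
  magnesium alloy: E = 42.90, α = 26.4, σ_y = 176.0 → σ = 200 MPa, n = 0.878
  molybdenum: E = 333.0, α = 5.11, σ_y = 438.0 → σ = 301 MPa, n = 1.45
  low-carbon steel: E = 210.2, α = 11.8, σ_y = 337.2 → σ = 439 MPa, n = 0.768
Low-carbon steel has the lowest safety factor, n = 0.768.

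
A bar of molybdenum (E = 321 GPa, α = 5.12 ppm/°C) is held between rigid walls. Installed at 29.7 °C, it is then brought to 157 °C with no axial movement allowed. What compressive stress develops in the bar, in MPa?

209 MPa

ΔT = 127.3 K. Constrained thermal stress σ = E·α·ΔT = 321.0×10³ MPa × 5.12×10⁻⁶ × 127.3 = 209 MPa (compressive).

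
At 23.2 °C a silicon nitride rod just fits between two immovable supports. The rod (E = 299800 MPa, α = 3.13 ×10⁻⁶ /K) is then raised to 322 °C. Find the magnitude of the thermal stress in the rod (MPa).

280 MPa

E = 299800 MPa = 299.8 GPa.
ΔT = 298.8 K. Constrained thermal stress σ = E·α·ΔT = 299.8×10³ MPa × 3.13×10⁻⁶ × 298.8 = 280 MPa (compressive).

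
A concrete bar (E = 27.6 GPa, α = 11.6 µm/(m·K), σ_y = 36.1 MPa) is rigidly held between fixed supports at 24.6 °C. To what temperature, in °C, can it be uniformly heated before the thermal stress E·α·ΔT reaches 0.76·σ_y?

110 °C

E·α·ΔT = 27.44 MPa ⇒ ΔT = 27.44 / (27.60×10³ × 11.6×10⁻⁶) = 85.69 K.
T = 24.6 + 85.69 = 110.3 °C.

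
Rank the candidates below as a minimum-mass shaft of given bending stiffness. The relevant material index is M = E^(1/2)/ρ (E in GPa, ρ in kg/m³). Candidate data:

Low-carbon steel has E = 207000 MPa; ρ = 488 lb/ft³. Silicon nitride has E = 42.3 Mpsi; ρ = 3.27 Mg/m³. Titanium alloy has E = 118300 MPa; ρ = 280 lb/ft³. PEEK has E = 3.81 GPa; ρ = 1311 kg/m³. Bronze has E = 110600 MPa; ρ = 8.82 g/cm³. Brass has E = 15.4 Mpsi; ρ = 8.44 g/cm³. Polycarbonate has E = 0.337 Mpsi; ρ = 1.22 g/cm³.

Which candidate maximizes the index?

silicon nitride

Putting every candidate on a common basis:
  low-carbon steel: E = 207.0 GPa, ρ = 7817 kg/m³
  silicon nitride: E = 291.6 GPa, ρ = 3270 kg/m³
  titanium alloy: E = 118.3 GPa, ρ = 4485 kg/m³
  PEEK: E = 3.810 GPa, ρ = 1311 kg/m³
  bronze: E = 110.6 GPa, ρ = 8820 kg/m³
  brass: E = 106.2 GPa, ρ = 8440 kg/m³
  polycarbonate: E = 2.324 GPa, ρ = 1220 kg/m³
  silicon nitride: M = 5.22×10⁻³
  titanium alloy: M = 2.43×10⁻³
  low-carbon steel: M = 1.84×10⁻³
  PEEK: M = 1.49×10⁻³
  polycarbonate: M = 1.25×10⁻³
  brass: M = 1.22×10⁻³
  bronze: M = 1.19×10⁻³
The maximum is for silicon nitride.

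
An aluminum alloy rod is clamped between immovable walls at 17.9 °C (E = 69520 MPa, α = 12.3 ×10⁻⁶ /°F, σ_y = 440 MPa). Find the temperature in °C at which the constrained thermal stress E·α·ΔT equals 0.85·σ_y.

E = 69520 MPa = 69.52 GPa.
α = 12.3×10⁻⁶/°F × 9/5 = 22.1×10⁻⁶/K.
E·α·ΔT = 374.0 MPa ⇒ ΔT = 374.0 / (69.52×10³ × 22.1×10⁻⁶) = 243.0 K.
T = 17.9 + 243.0 = 260.9 °C.

261 °C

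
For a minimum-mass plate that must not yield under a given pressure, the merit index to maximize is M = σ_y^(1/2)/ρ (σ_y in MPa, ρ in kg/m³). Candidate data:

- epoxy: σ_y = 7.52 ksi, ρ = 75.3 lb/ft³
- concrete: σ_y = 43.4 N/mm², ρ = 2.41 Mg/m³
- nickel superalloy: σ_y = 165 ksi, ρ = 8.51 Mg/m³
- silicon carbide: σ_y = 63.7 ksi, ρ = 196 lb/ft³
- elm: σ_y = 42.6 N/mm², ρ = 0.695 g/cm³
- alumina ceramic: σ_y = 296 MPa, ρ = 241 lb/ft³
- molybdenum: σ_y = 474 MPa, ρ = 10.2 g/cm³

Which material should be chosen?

elm

Putting every candidate on a common basis:
  epoxy: σ_y = 51.85 MPa, ρ = 1206 kg/m³
  concrete: σ_y = 43.40 MPa, ρ = 2410 kg/m³
  nickel superalloy: σ_y = 1138 MPa, ρ = 8510 kg/m³
  silicon carbide: σ_y = 439.2 MPa, ρ = 3140 kg/m³
  elm: σ_y = 42.60 MPa, ρ = 695.0 kg/m³
  alumina ceramic: σ_y = 296.0 MPa, ρ = 3860 kg/m³
  molybdenum: σ_y = 474.0 MPa, ρ = 10200 kg/m³
  elm: M = 9.39×10⁻³
  silicon carbide: M = 6.68×10⁻³
  epoxy: M = 5.97×10⁻³
  alumina ceramic: M = 4.46×10⁻³
  nickel superalloy: M = 3.96×10⁻³
  concrete: M = 2.73×10⁻³
  molybdenum: M = 2.13×10⁻³
Elm ranks first.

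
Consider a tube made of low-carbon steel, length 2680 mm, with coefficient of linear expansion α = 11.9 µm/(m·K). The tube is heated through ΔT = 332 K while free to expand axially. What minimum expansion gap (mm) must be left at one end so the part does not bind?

10.6 mm

ΔL = α·L₀·ΔT = 11.9×10⁻⁶ × 2680 mm × 332.0 K = 10.6 mm.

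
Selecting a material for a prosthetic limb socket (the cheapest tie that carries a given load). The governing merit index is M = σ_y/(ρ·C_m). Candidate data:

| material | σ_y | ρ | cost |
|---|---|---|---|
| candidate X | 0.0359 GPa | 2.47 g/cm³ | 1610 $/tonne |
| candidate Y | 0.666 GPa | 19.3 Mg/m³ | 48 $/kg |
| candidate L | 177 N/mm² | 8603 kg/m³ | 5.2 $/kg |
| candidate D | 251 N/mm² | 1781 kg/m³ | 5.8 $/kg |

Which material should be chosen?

After converting to SI:
  candidate X: σ_y = 35.90 MPa, ρ = 2470 kg/m³, cost = 1.610 $/kg
  candidate Y: σ_y = 666.0 MPa, ρ = 19300 kg/m³, cost = 48.00 $/kg
  candidate L: σ_y = 177.0 MPa, ρ = 8603 kg/m³, cost = 5.200 $/kg
  candidate D: σ_y = 251.0 MPa, ρ = 1781 kg/m³, cost = 5.800 $/kg
  candidate D: M = 24.3 kN·m per $
  candidate X: M = 9.03 kN·m per $
  candidate L: M = 3.96 kN·m per $
  candidate Y: M = 0.719 kN·m per $
The maximum is for candidate D.

candidate D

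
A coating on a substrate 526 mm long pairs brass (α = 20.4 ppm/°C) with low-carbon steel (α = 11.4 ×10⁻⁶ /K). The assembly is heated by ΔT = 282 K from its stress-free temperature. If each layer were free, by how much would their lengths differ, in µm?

Δα = |20.4 − 11.4|×10⁻⁶/K = 9.00×10⁻⁶/K.
ΔL_mismatch = Δα·L·ΔT = 9.00×10⁻⁶ × 526.0 mm × 282.0 K = 1330 µm.

1330 µm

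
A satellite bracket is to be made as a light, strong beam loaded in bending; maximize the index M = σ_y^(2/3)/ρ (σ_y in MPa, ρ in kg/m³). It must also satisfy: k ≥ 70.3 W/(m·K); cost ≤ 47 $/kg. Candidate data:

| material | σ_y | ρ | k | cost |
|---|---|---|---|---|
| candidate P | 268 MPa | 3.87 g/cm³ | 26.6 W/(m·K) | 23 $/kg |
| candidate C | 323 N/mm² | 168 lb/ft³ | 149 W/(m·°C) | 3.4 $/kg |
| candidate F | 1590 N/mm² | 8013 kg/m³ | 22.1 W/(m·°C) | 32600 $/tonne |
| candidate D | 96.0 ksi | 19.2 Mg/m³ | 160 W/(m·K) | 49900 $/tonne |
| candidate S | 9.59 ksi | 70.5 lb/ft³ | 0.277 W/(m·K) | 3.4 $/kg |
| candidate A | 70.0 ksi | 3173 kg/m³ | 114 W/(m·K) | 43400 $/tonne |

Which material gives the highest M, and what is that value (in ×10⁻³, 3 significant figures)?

Screen on constraints: k ≥ 70.3 W/(m·K); cost ≤ 47 $/kg. Survivors: candidate C, candidate A.
Convert each candidate to consistent units, then evaluate M:
  candidate C: σ_y = 323.0 MPa, ρ = 2691 kg/m³
  candidate A: σ_y = 482.6 MPa, ρ = 3173 kg/m³
  candidate A: M = 19.4×10⁻³
  candidate C: M = 17.5×10⁻³
Candidate A has the largest M.

candidate A, M = 19.4×10⁻³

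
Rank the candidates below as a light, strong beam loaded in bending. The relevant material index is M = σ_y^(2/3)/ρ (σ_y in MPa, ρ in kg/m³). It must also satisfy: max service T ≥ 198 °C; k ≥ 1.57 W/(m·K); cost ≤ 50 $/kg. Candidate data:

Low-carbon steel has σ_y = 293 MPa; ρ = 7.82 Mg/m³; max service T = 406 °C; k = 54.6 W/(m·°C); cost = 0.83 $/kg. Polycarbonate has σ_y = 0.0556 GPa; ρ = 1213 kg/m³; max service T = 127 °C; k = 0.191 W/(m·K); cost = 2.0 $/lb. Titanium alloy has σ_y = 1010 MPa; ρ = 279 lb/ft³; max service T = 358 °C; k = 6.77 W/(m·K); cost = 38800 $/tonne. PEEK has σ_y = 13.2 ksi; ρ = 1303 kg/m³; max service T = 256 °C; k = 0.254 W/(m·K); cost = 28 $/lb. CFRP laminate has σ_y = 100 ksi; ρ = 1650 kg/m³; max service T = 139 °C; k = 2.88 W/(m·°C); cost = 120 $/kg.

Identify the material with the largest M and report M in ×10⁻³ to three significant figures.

titanium alloy, M = 22.5×10⁻³

Screen on constraints: max service T ≥ 198 °C; k ≥ 1.57 W/(m·K); cost ≤ 50 $/kg. Survivors: low-carbon steel, titanium alloy.
After converting to SI:
  low-carbon steel: σ_y = 293.0 MPa, ρ = 7820 kg/m³
  titanium alloy: σ_y = 1010 MPa, ρ = 4469 kg/m³
  titanium alloy: M = 22.5×10⁻³
  low-carbon steel: M = 5.64×10⁻³
Titanium alloy has the largest M.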